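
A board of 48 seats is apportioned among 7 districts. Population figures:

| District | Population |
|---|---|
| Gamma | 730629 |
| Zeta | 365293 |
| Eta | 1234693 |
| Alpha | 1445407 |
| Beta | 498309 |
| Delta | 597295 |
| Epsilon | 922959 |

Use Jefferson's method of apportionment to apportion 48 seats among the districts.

Standard divisor 5794585/48 ≈ 120720.521; standard quotas: Gamma 6.052, Zeta 3.026, Eta 10.228, Alpha 11.973, Beta 4.128, Delta 4.948, Epsilon 7.645.
Rounding down gives 6, 3, 10, 11, 4, 4, 7 = 45 seats, so the divisor must be adjusted.
With modified divisor 113800: modified quotas Gamma 6.420, Zeta 3.210, Eta 10.850, Alpha 12.701, Beta 4.379, Delta 5.249, Epsilon 8.110.
Rounding down: Gamma 6, Zeta 3, Eta 10, Alpha 12, Beta 4, Delta 5, Epsilon 8 (total 48).

Gamma: 6; Zeta: 3; Eta: 10; Alpha: 12; Beta: 4; Delta: 5; Epsilon: 8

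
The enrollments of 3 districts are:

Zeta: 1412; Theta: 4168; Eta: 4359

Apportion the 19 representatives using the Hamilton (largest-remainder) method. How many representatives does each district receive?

The standard divisor is 9939/19 ≈ 523.105.
Standard quotas: Zeta 2.699, Theta 7.968, Eta 8.333.
Lower quotas: Zeta 2, Theta 7, Eta 8 (sum 17, leaving 2 seats).
Remainders in descending order: Theta 0.968, Zeta 0.699, Eta 0.333.
Largest remainders: Theta, Zeta receive the extra seats.

Zeta=3, Theta=8, Eta=8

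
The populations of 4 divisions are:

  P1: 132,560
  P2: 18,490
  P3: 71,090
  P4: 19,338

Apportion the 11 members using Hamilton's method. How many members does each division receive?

P1 6, P2 1, P3 3, P4 1

Standard divisor: 241478 ÷ 11 ≈ 21952.545.
Standard quotas: P1 6.0385, P2 0.8423, P3 3.2383, P4 0.8809.
Lower quotas: P1 6, P2 0, P3 3, P4 0 (sum 9, leaving 2 seats).
Remainders in descending order: P4 0.8809, P2 0.8423, P3 0.2383, P1 0.0385.
The surplus seats go to P4, P2.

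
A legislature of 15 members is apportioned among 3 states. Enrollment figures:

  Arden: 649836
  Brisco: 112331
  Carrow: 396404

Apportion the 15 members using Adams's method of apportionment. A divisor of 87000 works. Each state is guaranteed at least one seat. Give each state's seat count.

Arden: 8, Brisco: 2, Carrow: 5

With modified divisor 87000: modified quotas Arden 7.469, Brisco 1.291, Carrow 4.556.
Rounding up: Arden 8, Brisco 2, Carrow 5 (total 15).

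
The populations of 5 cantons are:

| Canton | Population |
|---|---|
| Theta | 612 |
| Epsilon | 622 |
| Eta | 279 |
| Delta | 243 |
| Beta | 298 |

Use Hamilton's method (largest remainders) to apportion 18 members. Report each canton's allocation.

Total 2054; standard divisor 2054/18 ≈ 114.111.
Standard quotas: Theta 5.363, Epsilon 5.451, Eta 2.445, Delta 2.130, Beta 2.611.
Lower quotas: Theta 5, Epsilon 5, Eta 2, Delta 2, Beta 2 (sum 16, leaving 2 seats).
Remainders in descending order: Beta 0.611, Epsilon 0.451, Eta 0.445, Theta 0.363, Delta 0.130.
The surplus seats go to Beta, Epsilon.

Theta 5; Epsilon 6; Eta 2; Delta 2; Beta 3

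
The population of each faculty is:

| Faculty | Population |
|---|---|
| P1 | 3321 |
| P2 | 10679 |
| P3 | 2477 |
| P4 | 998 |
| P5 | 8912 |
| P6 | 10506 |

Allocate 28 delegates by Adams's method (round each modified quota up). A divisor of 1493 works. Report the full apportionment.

With modified divisor 1493: modified quotas P1 2.224, P2 7.153, P3 1.659, P4 0.668, P5 5.969, P6 7.037.
Rounding up: P1 3, P2 8, P3 2, P4 1, P5 6, P6 8 (total 28).

P1=3, P2=8, P3=2, P4=1, P5=6, P6=8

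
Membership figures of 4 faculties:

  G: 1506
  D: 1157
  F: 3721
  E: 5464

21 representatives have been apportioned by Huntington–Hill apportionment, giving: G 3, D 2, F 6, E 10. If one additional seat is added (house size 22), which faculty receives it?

F

Priority for the next seat is population ÷ (√(s·(s+1))).
Priorities: G 434.745, D 472.343, F 574.163, E 520.972.
Highest priority: F.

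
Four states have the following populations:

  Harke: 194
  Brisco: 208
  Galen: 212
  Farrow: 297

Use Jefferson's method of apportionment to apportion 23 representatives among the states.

Harke 5, Brisco 5, Galen 5, Farrow 8

Standard divisor 911/23 ≈ 39.609; standard quotas: Harke 4.898, Brisco 5.251, Galen 5.352, Farrow 7.498.
Rounding down gives 4, 5, 5, 7 = 21 seats, so the divisor must be adjusted.
With modified divisor 36: modified quotas Harke 5.389, Brisco 5.778, Galen 5.889, Farrow 8.250.
Rounding down: Harke 5, Brisco 5, Galen 5, Farrow 8 (total 23).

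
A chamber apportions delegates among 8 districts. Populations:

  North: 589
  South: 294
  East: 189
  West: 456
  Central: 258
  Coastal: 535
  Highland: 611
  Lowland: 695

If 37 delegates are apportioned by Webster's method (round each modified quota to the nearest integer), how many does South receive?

3

Standard divisor 3627/37 ≈ 98.027; standard quotas: North 6.009, South 2.999, East 1.928, West 4.652, Central 2.632, Coastal 5.458, Highland 6.233, Lowland 7.090.
Rounding to the nearest integer gives North 6, South 3, East 2, West 5, Central 3, Coastal 5, Highland 6, Lowland 7 — total 37, matching the house size, so no adjustment is needed.
South receives 3.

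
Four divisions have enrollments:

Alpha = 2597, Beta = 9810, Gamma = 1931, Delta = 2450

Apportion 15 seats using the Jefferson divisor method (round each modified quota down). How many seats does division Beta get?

10

Standard divisor 16788/15 ≈ 1119.2; standard quotas: Alpha 2.320, Beta 8.765, Gamma 1.725, Delta 2.189.
Rounding down gives 2, 8, 1, 2 = 13 seats, so the divisor must be adjusted.
With modified divisor 976.35: modified quotas Alpha 2.660, Beta 10.048, Gamma 1.978, Delta 2.509.
Rounding down: Alpha 2, Beta 10, Gamma 1, Delta 2 (total 15).
Beta receives 10.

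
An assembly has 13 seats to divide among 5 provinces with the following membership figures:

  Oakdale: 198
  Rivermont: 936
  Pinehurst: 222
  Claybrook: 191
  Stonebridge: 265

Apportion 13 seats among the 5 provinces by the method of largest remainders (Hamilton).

The standard divisor is 1812/13 ≈ 139.385.
Standard quotas: Oakdale 1.421, Rivermont 6.715, Pinehurst 1.593, Claybrook 1.370, Stonebridge 1.901.
Lower quotas: Oakdale 1, Rivermont 6, Pinehurst 1, Claybrook 1, Stonebridge 1 (sum 10, leaving 3 seats).
Remainders in descending order: Stonebridge 0.901, Rivermont 0.715, Pinehurst 0.593, Oakdale 0.421, Claybrook 0.370.
The surplus seats go to Stonebridge, Rivermont, Pinehurst.

Oakdale=1; Rivermont=7; Pinehurst=2; Claybrook=1; Stonebridge=2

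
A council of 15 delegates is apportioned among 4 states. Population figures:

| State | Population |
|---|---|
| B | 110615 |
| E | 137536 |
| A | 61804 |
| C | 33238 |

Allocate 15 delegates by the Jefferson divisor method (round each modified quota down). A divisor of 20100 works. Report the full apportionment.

B: 5, E: 6, A: 3, C: 1

With modified divisor 20100: modified quotas B 5.503, E 6.843, A 3.075, C 1.654.
Rounding down: B 5, E 6, A 3, C 1 (total 15).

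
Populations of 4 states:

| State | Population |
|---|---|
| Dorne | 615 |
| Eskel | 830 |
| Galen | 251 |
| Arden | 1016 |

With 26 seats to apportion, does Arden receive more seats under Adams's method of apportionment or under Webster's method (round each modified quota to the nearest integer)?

Webster

Adams: Dorne 6, Eskel 8, Galen 3, Arden 9.
Webster: Dorne 6, Eskel 8, Galen 2, Arden 10.
Arden gets 9 under Adams and 10 under Webster.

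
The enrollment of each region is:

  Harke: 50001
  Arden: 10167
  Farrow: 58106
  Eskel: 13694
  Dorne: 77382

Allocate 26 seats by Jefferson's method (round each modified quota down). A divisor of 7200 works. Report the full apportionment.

Harke 6, Arden 1, Farrow 8, Eskel 1, Dorne 10

With modified divisor 7200: modified quotas Harke 6.945, Arden 1.412, Farrow 8.070, Eskel 1.902, Dorne 10.748.
Rounding down: Harke 6, Arden 1, Farrow 8, Eskel 1, Dorne 10 (total 26).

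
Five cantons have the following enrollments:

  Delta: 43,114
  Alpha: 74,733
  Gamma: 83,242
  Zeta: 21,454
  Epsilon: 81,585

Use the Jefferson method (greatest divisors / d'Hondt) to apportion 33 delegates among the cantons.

Delta=5; Alpha=8; Gamma=9; Zeta=2; Epsilon=9

Standard divisor 304128/33 ≈ 9216; standard quotas: Delta 4.678, Alpha 8.109, Gamma 9.032, Zeta 2.328, Epsilon 8.853.
Rounding down gives 4, 8, 9, 2, 8 = 31 seats, so the divisor must be adjusted.
With modified divisor 8500: modified quotas Delta 5.072, Alpha 8.792, Gamma 9.793, Zeta 2.524, Epsilon 9.598.
Rounding down: Delta 5, Alpha 8, Gamma 9, Zeta 2, Epsilon 9 (total 33).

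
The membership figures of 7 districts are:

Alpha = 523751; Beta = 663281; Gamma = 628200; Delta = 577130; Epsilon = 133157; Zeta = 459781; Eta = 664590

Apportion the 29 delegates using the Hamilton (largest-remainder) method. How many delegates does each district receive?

Total 3649890; standard divisor 3649890/29 ≈ 125858.276.
Standard quotas: Alpha 4.1614, Beta 5.2701, Gamma 4.9913, Delta 4.5856, Epsilon 1.0580, Zeta 3.6532, Eta 5.2805.
Lower quotas: Alpha 4, Beta 5, Gamma 4, Delta 4, Epsilon 1, Zeta 3, Eta 5 (sum 26, leaving 3 seats).
Remainders in descending order: Gamma 0.9913, Zeta 0.6532, Delta 0.5856, Eta 0.2805, Beta 0.2701, Alpha 0.1614, Epsilon 0.0580.
The surplus seats go to Gamma, Zeta, Delta.

Alpha 4; Beta 5; Gamma 5; Delta 5; Epsilon 1; Zeta 4; Eta 5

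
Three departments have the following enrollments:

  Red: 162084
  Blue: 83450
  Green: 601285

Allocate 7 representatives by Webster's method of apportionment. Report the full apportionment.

Standard divisor 846819/7 ≈ 120974.143; standard quotas: Red 1.340, Blue 0.690, Green 4.970.
Rounding to the nearest integer gives Red 1, Blue 1, Green 5 — total 7, matching the house size, so no adjustment is needed.

Red=1, Blue=1, Green=5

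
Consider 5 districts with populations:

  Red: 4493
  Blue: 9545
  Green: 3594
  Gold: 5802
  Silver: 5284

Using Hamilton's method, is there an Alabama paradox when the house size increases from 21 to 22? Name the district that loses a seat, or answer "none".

At 21 seats: Red 3, Blue 7, Green 3, Gold 4, Silver 4.
At 22 seats: Red 3, Blue 7, Green 3, Gold 5, Silver 4.
No district's allocation decreased.

none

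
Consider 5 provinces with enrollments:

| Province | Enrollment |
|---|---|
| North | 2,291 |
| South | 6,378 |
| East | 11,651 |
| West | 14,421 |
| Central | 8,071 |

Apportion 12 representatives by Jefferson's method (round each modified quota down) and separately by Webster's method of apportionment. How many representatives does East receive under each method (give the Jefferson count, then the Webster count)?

Jefferson: North 0, South 2, East 4, West 4, Central 2.
Webster: North 1, South 2, East 3, West 4, Central 2.
East gets 4 under Jefferson and 3 under Webster.

4 and 3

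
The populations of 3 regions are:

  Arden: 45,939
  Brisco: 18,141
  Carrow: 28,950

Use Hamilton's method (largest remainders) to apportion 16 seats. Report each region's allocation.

Arden 8, Brisco 3, Carrow 5

The standard divisor is 93030/16 ≈ 5814.375.
Standard quotas: Arden 7.9009, Brisco 3.1200, Carrow 4.9790.
Lower quotas: Arden 7, Brisco 3, Carrow 4 (sum 14, leaving 2 seats).
Remainders in descending order: Carrow 0.9790, Arden 0.9009, Brisco 0.1200.
Largest remainders: Carrow, Arden receive the extra seats.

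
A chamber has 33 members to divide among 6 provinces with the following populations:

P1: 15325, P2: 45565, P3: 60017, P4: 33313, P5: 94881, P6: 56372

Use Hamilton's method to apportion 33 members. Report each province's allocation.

P1=2; P2=5; P3=6; P4=4; P5=10; P6=6

The standard divisor is 305473/33 ≈ 9256.758.
Standard quotas: P1 1.6555, P2 4.9223, P3 6.4836, P4 3.5988, P5 10.2499, P6 6.0898.
Lower quotas: P1 1, P2 4, P3 6, P4 3, P5 10, P6 6 (sum 30, leaving 3 seats).
Remainders in descending order: P2 0.9223, P1 0.6555, P4 0.5988, P3 0.4836, P5 0.2499, P6 0.0898.
Largest remainders: P2, P1, P4 receive the extra seats.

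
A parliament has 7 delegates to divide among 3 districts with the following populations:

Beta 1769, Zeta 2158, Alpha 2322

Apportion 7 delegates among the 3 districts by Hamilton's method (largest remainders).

Total 6249; standard divisor 6249/7 ≈ 892.714.
Standard quotas: Beta 1.982, Zeta 2.417, Alpha 2.601.
Lower quotas: Beta 1, Zeta 2, Alpha 2 (sum 5, leaving 2 seats).
Remainders in descending order: Beta 0.982, Alpha 0.601, Zeta 0.417.
Largest remainders: Beta, Alpha receive the extra seats.

Beta 2, Zeta 2, Alpha 3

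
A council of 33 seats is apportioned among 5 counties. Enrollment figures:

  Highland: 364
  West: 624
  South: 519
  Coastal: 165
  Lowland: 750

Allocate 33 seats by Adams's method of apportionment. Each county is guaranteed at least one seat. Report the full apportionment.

Standard divisor 2422/33 ≈ 73.394; standard quotas: Highland 4.960, West 8.502, South 7.071, Coastal 2.248, Lowland 10.219.
Rounding up gives 5, 9, 8, 3, 11 = 36 seats, so the divisor must be adjusted.
With modified divisor 80: modified quotas Highland 4.550, West 7.800, South 6.487, Coastal 2.062, Lowland 9.375.
Rounding up: Highland 5, West 8, South 7, Coastal 3, Lowland 10 (total 33).

Highland 5, West 8, South 7, Coastal 3, Lowland 10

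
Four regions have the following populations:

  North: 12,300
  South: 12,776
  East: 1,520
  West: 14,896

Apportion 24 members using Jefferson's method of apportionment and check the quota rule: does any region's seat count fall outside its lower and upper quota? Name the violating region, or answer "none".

none

Standard quotas: North 7.115, South 7.390, East 0.879, West 8.616.
Jefferson allocation: North 7, South 8, East 0, West 9.
Every allocation lies between the lower and upper quota.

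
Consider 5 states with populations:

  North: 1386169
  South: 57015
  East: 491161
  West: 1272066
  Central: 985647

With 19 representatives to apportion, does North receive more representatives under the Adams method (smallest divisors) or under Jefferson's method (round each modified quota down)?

Jefferson

Adams: North 6, South 1, East 2, West 6, Central 4.
Jefferson: North 7, South 0, East 2, West 6, Central 4.
North gets 6 under Adams and 7 under Jefferson.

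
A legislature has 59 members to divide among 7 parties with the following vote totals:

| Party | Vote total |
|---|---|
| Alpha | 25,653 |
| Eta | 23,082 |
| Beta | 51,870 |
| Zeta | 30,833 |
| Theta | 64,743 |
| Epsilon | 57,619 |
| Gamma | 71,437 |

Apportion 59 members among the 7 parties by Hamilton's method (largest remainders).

Total 325237; standard divisor 325237/59 ≈ 5512.492.
Standard quotas: Alpha 4.6536, Eta 4.1872, Beta 9.4095, Zeta 5.5933, Theta 11.7448, Epsilon 10.4524, Gamma 12.9591.
Lower quotas: Alpha 4, Eta 4, Beta 9, Zeta 5, Theta 11, Epsilon 10, Gamma 12 (sum 55, leaving 4 seats).
Remainders in descending order: Gamma 0.9591, Theta 0.7448, Alpha 0.6536, Zeta 0.5933, Epsilon 0.4524, Beta 0.4095, Eta 0.1872.
Largest remainders: Gamma, Theta, Alpha, Zeta receive the extra seats.

Alpha 5; Eta 4; Beta 9; Zeta 6; Theta 12; Epsilon 10; Gamma 13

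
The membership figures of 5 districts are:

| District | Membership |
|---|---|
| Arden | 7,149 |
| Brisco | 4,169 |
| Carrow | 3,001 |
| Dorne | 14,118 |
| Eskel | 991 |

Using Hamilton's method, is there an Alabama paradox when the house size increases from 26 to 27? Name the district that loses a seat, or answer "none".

none

At 26 seats: Arden 6, Brisco 4, Carrow 3, Dorne 12, Eskel 1.
At 27 seats: Arden 6, Brisco 4, Carrow 3, Dorne 13, Eskel 1.
No district's allocation decreased.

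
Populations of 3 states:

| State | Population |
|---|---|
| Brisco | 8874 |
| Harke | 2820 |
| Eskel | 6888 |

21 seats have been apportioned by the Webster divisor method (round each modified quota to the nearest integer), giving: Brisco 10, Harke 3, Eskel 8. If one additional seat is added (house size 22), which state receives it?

Brisco

Priority for the next seat is population ÷ (current seats + 0.5).
Priorities: Brisco 845.143, Harke 805.714, Eskel 810.353.
Highest priority: Brisco.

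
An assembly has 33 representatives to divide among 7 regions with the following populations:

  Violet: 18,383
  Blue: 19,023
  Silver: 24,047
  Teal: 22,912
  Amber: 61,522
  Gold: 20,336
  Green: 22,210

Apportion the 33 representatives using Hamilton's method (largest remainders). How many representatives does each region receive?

Total 188433; standard divisor 188433/33 ≈ 5710.091.
Standard quotas: Violet 3.2194, Blue 3.3315, Silver 4.2113, Teal 4.0125, Amber 10.7743, Gold 3.5614, Green 3.8896.
Lower quotas: Violet 3, Blue 3, Silver 4, Teal 4, Amber 10, Gold 3, Green 3 (sum 30, leaving 3 seats).
Remainders in descending order: Green 0.8896, Amber 0.7743, Gold 0.5614, Blue 0.3315, Violet 0.2194, Silver 0.2113, Teal 0.0125.
The surplus seats go to Green, Amber, Gold.

Violet=3, Blue=3, Silver=4, Teal=4, Amber=11, Gold=4, Green=4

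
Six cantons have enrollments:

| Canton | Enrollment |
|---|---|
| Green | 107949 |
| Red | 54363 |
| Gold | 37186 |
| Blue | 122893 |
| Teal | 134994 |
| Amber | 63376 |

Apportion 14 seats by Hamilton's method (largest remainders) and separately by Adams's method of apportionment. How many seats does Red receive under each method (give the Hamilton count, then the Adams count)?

1 and 2

Hamilton: Green 3, Red 1, Gold 1, Blue 3, Teal 4, Amber 2.
Adams: Green 3, Red 2, Gold 1, Blue 3, Teal 3, Amber 2.
Red gets 1 under Hamilton and 2 under Adams.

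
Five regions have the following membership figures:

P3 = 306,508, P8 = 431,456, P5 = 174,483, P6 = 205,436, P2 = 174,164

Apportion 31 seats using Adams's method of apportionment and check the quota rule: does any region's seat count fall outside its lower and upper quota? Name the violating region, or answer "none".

Standard quotas: P3 7.354, P8 10.352, P5 4.186, P6 4.929, P2 4.179.
Adams allocation: P3 8, P8 10, P5 4, P6 5, P2 4.
Every allocation lies between the lower and upper quota.

none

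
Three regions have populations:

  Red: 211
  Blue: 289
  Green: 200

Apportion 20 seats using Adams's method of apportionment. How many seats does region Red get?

Standard divisor 700/20 ≈ 35; standard quotas: Red 6.029, Blue 8.257, Green 5.714.
Rounding up gives 7, 9, 6 = 22 seats, so the divisor must be adjusted.
With modified divisor 38: modified quotas Red 5.553, Blue 7.605, Green 5.263.
Rounding up: Red 6, Blue 8, Green 6 (total 20).
Red receives 6.

6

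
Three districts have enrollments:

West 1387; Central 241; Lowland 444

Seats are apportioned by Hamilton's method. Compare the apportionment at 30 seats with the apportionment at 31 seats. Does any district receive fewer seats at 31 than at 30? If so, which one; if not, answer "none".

At 30 seats: West 20, Central 4, Lowland 6.
At 31 seats: West 21, Central 3, Lowland 7.
Central drops from 4 to 3.

Central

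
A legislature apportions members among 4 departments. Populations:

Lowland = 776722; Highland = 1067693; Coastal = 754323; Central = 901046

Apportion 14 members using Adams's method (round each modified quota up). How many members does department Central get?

Standard divisor 3499784/14 ≈ 249984.571; standard quotas: Lowland 3.107, Highland 4.271, Coastal 3.017, Central 3.604.
Rounding up gives 4, 5, 4, 4 = 17 seats, so the divisor must be adjusted.
With modified divisor 283600: modified quotas Lowland 2.739, Highland 3.765, Coastal 2.660, Central 3.177.
Rounding up: Lowland 3, Highland 4, Coastal 3, Central 4 (total 14).
Central receives 4.

4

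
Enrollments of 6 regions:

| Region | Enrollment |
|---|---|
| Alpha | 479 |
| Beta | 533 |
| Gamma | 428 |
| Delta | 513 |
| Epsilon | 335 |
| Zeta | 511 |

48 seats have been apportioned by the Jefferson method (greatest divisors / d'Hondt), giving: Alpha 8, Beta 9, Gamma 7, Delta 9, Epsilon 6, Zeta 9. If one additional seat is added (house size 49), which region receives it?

Gamma

Priority for the next seat is population ÷ (current seats + 1).
Priorities: Alpha 53.222, Beta 53.300, Gamma 53.500, Delta 51.300, Epsilon 47.857, Zeta 51.100.
Highest priority: Gamma.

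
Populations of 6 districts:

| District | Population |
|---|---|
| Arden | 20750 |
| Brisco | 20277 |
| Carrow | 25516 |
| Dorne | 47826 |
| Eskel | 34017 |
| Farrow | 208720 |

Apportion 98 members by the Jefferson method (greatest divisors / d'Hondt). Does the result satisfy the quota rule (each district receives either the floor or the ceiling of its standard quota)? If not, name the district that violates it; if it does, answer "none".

Standard quotas: Arden 5.694, Brisco 5.565, Carrow 7.002, Dorne 13.125, Eskel 9.335, Farrow 57.279.
Jefferson allocation: Arden 5, Brisco 5, Carrow 7, Dorne 13, Eskel 9, Farrow 59.
Farrow has quota 57.279 (lower 57, upper 58) but receives 59 — outside the quota interval.

Farrow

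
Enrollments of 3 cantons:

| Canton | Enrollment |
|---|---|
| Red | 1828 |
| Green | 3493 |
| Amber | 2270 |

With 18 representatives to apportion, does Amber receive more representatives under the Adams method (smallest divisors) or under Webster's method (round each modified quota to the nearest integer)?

Adams: Red 5, Green 8, Amber 5.
Webster: Red 4, Green 8, Amber 6.
Amber gets 5 under Adams and 6 under Webster.

Webster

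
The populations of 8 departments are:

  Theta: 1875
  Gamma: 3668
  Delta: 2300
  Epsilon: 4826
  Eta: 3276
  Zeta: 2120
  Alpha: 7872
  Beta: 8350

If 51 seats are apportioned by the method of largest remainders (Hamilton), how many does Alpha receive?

12

Total 34287; standard divisor 34287/51 ≈ 672.294.
Standard quotas: Theta 2.7890, Gamma 5.4559, Delta 3.4211, Epsilon 7.1784, Eta 4.8729, Zeta 3.1534, Alpha 11.7092, Beta 12.4202.
Lower quotas: Theta 2, Gamma 5, Delta 3, Epsilon 7, Eta 4, Zeta 3, Alpha 11, Beta 12 (sum 47, leaving 4 seats).
Remainders in descending order: Eta 0.8729, Theta 0.7890, Alpha 0.7092, Gamma 0.4559, Delta 0.4211, Beta 0.4202, Epsilon 0.1784, Zeta 0.1534.
The surplus seats go to Eta, Theta, Alpha, Gamma.
Alpha receives 12.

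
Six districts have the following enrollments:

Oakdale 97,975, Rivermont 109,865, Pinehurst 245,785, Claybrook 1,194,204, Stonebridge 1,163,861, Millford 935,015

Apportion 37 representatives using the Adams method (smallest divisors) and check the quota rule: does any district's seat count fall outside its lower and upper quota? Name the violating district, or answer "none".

none

Standard quotas: Oakdale 0.968, Rivermont 1.085, Pinehurst 2.427, Claybrook 11.793, Stonebridge 11.494, Millford 9.234.
Adams allocation: Oakdale 1, Rivermont 2, Pinehurst 3, Claybrook 11, Stonebridge 11, Millford 9.
Every allocation lies between the lower and upper quota.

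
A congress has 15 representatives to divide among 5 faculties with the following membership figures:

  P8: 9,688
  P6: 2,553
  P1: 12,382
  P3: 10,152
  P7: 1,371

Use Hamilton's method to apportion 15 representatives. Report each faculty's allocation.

P8 4, P6 1, P1 5, P3 4, P7 1

The standard divisor is 36146/15 ≈ 2409.733.
Standard quotas: P8 4.0204, P6 1.0595, P1 5.1383, P3 4.2129, P7 0.5689.
Lower quotas: P8 4, P6 1, P1 5, P3 4, P7 0 (sum 14, leaving 1 seat).
Remainders in descending order: P7 0.5689, P3 0.2129, P1 0.1383, P6 0.0595, P8 0.0204.
Largest remainder: P7 receives the extra seat.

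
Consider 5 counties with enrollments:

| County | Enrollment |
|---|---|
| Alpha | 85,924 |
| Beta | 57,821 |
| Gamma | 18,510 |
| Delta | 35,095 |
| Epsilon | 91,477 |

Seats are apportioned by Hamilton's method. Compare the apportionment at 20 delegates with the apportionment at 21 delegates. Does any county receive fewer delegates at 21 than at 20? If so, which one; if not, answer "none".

At 20 seats: Alpha 6, Beta 4, Gamma 1, Delta 3, Epsilon 6.
At 21 seats: Alpha 6, Beta 4, Gamma 1, Delta 3, Epsilon 7.
No county's allocation decreased.

none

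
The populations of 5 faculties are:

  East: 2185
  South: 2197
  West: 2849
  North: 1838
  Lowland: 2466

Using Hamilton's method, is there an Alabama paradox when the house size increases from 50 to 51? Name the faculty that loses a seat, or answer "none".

none

At 50 seats: East 9, South 10, West 12, North 8, Lowland 11.
At 51 seats: East 10, South 10, West 12, North 8, Lowland 11.
No faculty's allocation decreased.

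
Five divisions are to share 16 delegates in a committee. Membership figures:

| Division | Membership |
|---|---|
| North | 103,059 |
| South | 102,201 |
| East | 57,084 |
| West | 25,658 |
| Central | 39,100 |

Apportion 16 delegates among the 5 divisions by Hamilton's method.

North 5; South 5; East 3; West 1; Central 2

Standard divisor: 327102 ÷ 16 ≈ 20443.875.
Standard quotas: North 5.0411, South 4.9991, East 2.7922, West 1.2550, Central 1.9126.
Lower quotas: North 5, South 4, East 2, West 1, Central 1 (sum 13, leaving 3 seats).
Remainders in descending order: South 0.9991, Central 0.9126, East 0.7922, West 0.2550, North 0.0411.
The surplus seats go to South, Central, East.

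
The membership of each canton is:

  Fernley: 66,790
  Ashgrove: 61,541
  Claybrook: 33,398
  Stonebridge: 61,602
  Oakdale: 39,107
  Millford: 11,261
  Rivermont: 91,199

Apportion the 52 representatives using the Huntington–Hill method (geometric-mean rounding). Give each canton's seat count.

With divisor 7196: modified quotas Fernley 9.282, Ashgrove 8.552, Claybrook 4.641, Stonebridge 8.561, Oakdale 5.435, Millford 1.565, Rivermont 12.674.
Geometric-mean thresholds: Fernley √(9·10)=9.487, Ashgrove √(8·9)=8.485, Claybrook √(4·5)=4.472, Stonebridge √(8·9)=8.485, Oakdale √(5·6)=5.477, Millford √(1·2)=1.414, Rivermont √(12·13)=12.490.
Each quota rounded against its threshold gives Fernley 9, Ashgrove 9, Claybrook 5, Stonebridge 9, Oakdale 5, Millford 2, Rivermont 13 (total 52).

Fernley=9; Ashgrove=9; Claybrook=5; Stonebridge=9; Oakdale=5; Millford=2; Rivermont=13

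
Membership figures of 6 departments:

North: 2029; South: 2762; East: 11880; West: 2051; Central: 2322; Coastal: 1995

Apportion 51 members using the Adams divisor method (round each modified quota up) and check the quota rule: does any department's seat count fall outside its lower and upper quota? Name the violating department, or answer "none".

East

Standard quotas: North 4.491, South 6.114, East 26.298, West 4.540, Central 5.140, Coastal 4.416.
Adams allocation: North 5, South 6, East 25, West 5, Central 5, Coastal 5.
East has quota 26.298 (lower 26, upper 27) but receives 25 — outside the quota interval.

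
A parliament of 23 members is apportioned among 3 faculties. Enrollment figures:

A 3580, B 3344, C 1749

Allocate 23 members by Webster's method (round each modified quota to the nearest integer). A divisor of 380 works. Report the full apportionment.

With modified divisor 380: modified quotas A 9.421, B 8.800, C 4.603.
Rounding to the nearest integer: A 9, B 9, C 5 (total 23).

A 9, B 9, C 5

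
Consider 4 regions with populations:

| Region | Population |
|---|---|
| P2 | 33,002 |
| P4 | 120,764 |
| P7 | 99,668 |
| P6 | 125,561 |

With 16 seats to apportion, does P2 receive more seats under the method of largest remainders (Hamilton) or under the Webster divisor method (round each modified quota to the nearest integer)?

Hamilton: P2 2, P4 5, P7 4, P6 5.
Webster: P2 1, P4 5, P7 4, P6 6.
P2 gets 2 under Hamilton and 1 under Webster.

Hamilton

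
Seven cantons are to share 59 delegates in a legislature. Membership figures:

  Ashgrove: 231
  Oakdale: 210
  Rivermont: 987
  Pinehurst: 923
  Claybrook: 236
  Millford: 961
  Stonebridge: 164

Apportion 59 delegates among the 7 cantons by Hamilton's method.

The standard divisor is 3712/59 ≈ 62.915.
Standard quotas: Ashgrove 3.672, Oakdale 3.338, Rivermont 15.688, Pinehurst 14.671, Claybrook 3.751, Millford 15.275, Stonebridge 2.607.
Lower quotas: Ashgrove 3, Oakdale 3, Rivermont 15, Pinehurst 14, Claybrook 3, Millford 15, Stonebridge 2 (sum 55, leaving 4 seats).
Remainders in descending order: Claybrook 0.751, Rivermont 0.688, Ashgrove 0.672, Pinehurst 0.671, Stonebridge 0.607, Oakdale 0.338, Millford 0.275.
Largest remainders: Claybrook, Rivermont, Ashgrove, Pinehurst receive the extra seats.

Ashgrove 4, Oakdale 3, Rivermont 16, Pinehurst 15, Claybrook 4, Millford 15, Stonebridge 2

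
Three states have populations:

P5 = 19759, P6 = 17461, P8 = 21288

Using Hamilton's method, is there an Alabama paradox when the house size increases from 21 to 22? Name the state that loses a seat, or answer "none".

none

At 21 seats: P5 7, P6 6, P8 8.
At 22 seats: P5 7, P6 7, P8 8.
No state's allocation decreased.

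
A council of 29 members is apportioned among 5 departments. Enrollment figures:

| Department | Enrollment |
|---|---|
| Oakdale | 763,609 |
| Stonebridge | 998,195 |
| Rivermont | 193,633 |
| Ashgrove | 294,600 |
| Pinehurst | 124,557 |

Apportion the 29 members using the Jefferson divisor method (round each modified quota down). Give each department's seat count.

Oakdale 10, Stonebridge 13, Rivermont 2, Ashgrove 3, Pinehurst 1

Standard divisor 2374594/29 ≈ 81882.552; standard quotas: Oakdale 9.326, Stonebridge 12.191, Rivermont 2.365, Ashgrove 3.598, Pinehurst 1.521.
Rounding down gives 9, 12, 2, 3, 1 = 27 seats, so the divisor must be adjusted.
With modified divisor 75000: modified quotas Oakdale 10.181, Stonebridge 13.309, Rivermont 2.582, Ashgrove 3.928, Pinehurst 1.661.
Rounding down: Oakdale 10, Stonebridge 13, Rivermont 2, Ashgrove 3, Pinehurst 1 (total 29).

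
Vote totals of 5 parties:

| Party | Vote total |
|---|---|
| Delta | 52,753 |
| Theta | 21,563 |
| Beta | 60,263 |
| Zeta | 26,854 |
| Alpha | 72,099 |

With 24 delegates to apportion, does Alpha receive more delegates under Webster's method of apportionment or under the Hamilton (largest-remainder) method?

Webster

Webster: Delta 5, Theta 2, Beta 6, Zeta 3, Alpha 8.
Hamilton: Delta 6, Theta 2, Beta 6, Zeta 3, Alpha 7.
Alpha gets 8 under Webster and 7 under Hamilton.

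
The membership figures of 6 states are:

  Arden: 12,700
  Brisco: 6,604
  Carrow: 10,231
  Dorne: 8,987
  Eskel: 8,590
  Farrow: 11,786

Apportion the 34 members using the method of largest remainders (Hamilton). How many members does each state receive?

The standard divisor is 58898/34 ≈ 1732.294.
Standard quotas: Arden 7.3313, Brisco 3.8123, Carrow 5.9060, Dorne 5.1879, Eskel 4.9587, Farrow 6.8037.
Lower quotas: Arden 7, Brisco 3, Carrow 5, Dorne 5, Eskel 4, Farrow 6 (sum 30, leaving 4 seats).
Remainders in descending order: Eskel 0.9587, Carrow 0.9060, Brisco 0.8123, Farrow 0.8037, Arden 0.3313, Dorne 0.1879.
The surplus seats go to Eskel, Carrow, Brisco, Farrow.

Arden=7, Brisco=4, Carrow=6, Dorne=5, Eskel=5, Farrow=7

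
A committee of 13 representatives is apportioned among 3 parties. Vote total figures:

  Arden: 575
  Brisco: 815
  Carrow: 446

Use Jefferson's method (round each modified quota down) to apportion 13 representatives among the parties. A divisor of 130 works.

With modified divisor 130: modified quotas Arden 4.423, Brisco 6.269, Carrow 3.431.
Rounding down: Arden 4, Brisco 6, Carrow 3 (total 13).

Arden 4, Brisco 6, Carrow 3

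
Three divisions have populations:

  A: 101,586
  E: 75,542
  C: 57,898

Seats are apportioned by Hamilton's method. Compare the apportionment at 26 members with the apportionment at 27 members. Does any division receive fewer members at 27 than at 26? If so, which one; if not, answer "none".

At 26 seats: A 11, E 8, C 7.
At 27 seats: A 12, E 9, C 6.
C drops from 7 to 6.

C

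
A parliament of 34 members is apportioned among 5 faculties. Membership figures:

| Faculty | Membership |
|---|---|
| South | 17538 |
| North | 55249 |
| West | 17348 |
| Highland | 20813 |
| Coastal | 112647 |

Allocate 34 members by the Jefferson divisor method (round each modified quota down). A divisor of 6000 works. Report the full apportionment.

South 2, North 9, West 2, Highland 3, Coastal 18

With modified divisor 6000: modified quotas South 2.923, North 9.208, West 2.891, Highland 3.469, Coastal 18.774.
Rounding down: South 2, North 9, West 2, Highland 3, Coastal 18 (total 34).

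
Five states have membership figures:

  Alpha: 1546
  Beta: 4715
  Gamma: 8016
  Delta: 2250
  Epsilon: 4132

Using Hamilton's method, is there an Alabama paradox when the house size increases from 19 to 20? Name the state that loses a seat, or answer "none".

Alpha

At 19 seats: Alpha 2, Beta 4, Gamma 7, Delta 2, Epsilon 4.
At 20 seats: Alpha 1, Beta 5, Gamma 8, Delta 2, Epsilon 4.
Alpha drops from 2 to 1.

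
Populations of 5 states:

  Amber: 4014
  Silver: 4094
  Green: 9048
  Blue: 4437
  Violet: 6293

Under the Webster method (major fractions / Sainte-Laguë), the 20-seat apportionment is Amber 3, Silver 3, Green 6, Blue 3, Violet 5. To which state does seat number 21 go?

Green

Priority for the next seat is population ÷ (current seats + 0.5).
Priorities: Amber 1146.857, Silver 1169.714, Green 1392.000, Blue 1267.714, Violet 1144.182.
Highest priority: Green.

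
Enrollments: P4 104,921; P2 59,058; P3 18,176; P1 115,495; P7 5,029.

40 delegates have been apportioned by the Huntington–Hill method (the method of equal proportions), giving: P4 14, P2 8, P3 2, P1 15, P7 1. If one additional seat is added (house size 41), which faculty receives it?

P1

Priority for the next seat is population ÷ (√(s·(s+1))).
Priorities: P4 7240.237, P2 6960.052, P3 7420.321, P1 7455.170, P7 3556.040.
Highest priority: P1.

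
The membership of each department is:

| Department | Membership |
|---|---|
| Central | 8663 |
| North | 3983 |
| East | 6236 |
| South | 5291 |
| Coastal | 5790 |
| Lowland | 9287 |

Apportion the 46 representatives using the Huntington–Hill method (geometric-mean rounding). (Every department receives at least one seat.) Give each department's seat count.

Central 10; North 5; East 7; South 6; Coastal 7; Lowland 11

With divisor 859: modified quotas Central 10.085, North 4.637, East 7.260, South 6.159, Coastal 6.740, Lowland 10.811.
Geometric-mean thresholds: Central √(10·11)=10.488, North √(4·5)=4.472, East √(7·8)=7.483, South √(6·7)=6.481, Coastal √(6·7)=6.481, Lowland √(10·11)=10.488.
Each quota rounded against its threshold gives Central 10, North 5, East 7, South 6, Coastal 7, Lowland 11 (total 46).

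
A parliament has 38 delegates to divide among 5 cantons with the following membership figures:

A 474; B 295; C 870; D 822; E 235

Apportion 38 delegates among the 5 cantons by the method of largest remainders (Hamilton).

A 7, B 4, C 12, D 12, E 3

The standard divisor is 2696/38 ≈ 70.947.
Standard quotas: A 6.681, B 4.158, C 12.263, D 11.586, E 3.312.
Lower quotas: A 6, B 4, C 12, D 11, E 3 (sum 36, leaving 2 seats).
Remainders in descending order: A 0.681, D 0.586, E 0.312, C 0.263, B 0.158.
The surplus seats go to A, D.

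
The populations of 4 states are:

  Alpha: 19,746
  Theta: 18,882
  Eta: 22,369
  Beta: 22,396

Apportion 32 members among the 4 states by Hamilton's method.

Total 83393; standard divisor 83393/32 ≈ 2606.031.
Standard quotas: Alpha 7.5770, Theta 7.2455, Eta 8.5836, Beta 8.5939.
Lower quotas: Alpha 7, Theta 7, Eta 8, Beta 8 (sum 30, leaving 2 seats).
Remainders in descending order: Beta 0.5939, Eta 0.5836, Alpha 0.5770, Theta 0.2455.
The surplus seats go to Beta, Eta.

Alpha 7; Theta 7; Eta 9; Beta 9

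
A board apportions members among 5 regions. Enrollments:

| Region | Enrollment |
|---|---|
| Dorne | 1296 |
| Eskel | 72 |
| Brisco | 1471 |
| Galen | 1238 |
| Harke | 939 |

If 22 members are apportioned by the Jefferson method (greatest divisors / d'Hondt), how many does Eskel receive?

0

Standard divisor 5016/22 ≈ 228; standard quotas: Dorne 5.684, Eskel 0.316, Brisco 6.452, Galen 5.430, Harke 4.118.
Rounding down gives 5, 0, 6, 5, 4 = 20 seats, so the divisor must be adjusted.
With modified divisor 208: modified quotas Dorne 6.231, Eskel 0.346, Brisco 7.072, Galen 5.952, Harke 4.514.
Rounding down: Dorne 6, Eskel 0, Brisco 7, Galen 5, Harke 4 (total 22).
Eskel receives 0.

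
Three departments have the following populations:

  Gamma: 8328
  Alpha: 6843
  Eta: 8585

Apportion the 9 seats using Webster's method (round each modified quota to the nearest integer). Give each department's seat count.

Standard divisor 23756/9 ≈ 2639.556; standard quotas: Gamma 3.155, Alpha 2.592, Eta 3.252.
Rounding to the nearest integer gives Gamma 3, Alpha 3, Eta 3 — total 9, matching the house size, so no adjustment is needed.

Gamma 3; Alpha 3; Eta 3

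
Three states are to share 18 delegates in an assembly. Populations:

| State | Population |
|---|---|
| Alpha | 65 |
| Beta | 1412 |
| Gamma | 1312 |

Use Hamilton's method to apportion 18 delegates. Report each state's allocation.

Alpha: 0, Beta: 9, Gamma: 9

The standard divisor is 2789/18 ≈ 154.944.
Standard quotas: Alpha 0.420, Beta 9.113, Gamma 8.468.
Lower quotas: Alpha 0, Beta 9, Gamma 8 (sum 17, leaving 1 seat).
Remainders in descending order: Gamma 0.468, Alpha 0.420, Beta 0.113.
Largest remainder: Gamma receives the extra seat.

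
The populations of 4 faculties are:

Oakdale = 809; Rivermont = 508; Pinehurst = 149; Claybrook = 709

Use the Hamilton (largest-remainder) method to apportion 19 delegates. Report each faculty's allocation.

Oakdale=7, Rivermont=5, Pinehurst=1, Claybrook=6

Total 2175; standard divisor 2175/19 ≈ 114.474.
Standard quotas: Oakdale 7.067, Rivermont 4.438, Pinehurst 1.302, Claybrook 6.194.
Lower quotas: Oakdale 7, Rivermont 4, Pinehurst 1, Claybrook 6 (sum 18, leaving 1 seat).
Remainders in descending order: Rivermont 0.438, Pinehurst 0.302, Claybrook 0.194, Oakdale 0.067.
Largest remainder: Rivermont receives the extra seat.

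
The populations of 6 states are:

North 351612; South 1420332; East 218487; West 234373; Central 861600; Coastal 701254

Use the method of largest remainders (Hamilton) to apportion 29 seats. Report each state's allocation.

Standard divisor: 3787658 ÷ 29 ≈ 130608.897.
Standard quotas: North 2.6921, South 10.8747, East 1.6728, West 1.7945, Central 6.5968, Coastal 5.3691.
Lower quotas: North 2, South 10, East 1, West 1, Central 6, Coastal 5 (sum 25, leaving 4 seats).
Remainders in descending order: South 0.8747, West 0.7945, North 0.6921, East 0.6728, Central 0.5968, Coastal 0.3691.
Largest remainders: South, West, North, East receive the extra seats.

North 3; South 11; East 2; West 2; Central 6; Coastal 5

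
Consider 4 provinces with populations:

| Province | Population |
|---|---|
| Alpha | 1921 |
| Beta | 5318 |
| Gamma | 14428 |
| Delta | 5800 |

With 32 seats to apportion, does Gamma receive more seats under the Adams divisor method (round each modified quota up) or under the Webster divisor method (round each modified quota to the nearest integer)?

Adams: Alpha 3, Beta 6, Gamma 16, Delta 7.
Webster: Alpha 2, Beta 6, Gamma 17, Delta 7.
Gamma gets 16 under Adams and 17 under Webster.

Webster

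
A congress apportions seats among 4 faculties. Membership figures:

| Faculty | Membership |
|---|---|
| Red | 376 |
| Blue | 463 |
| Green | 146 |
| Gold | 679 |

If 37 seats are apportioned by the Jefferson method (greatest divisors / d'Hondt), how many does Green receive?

Standard divisor 1664/37 ≈ 44.973; standard quotas: Red 8.361, Blue 10.295, Green 3.246, Gold 15.098.
Rounding down gives 8, 10, 3, 15 = 36 seats, so the divisor must be adjusted.
With modified divisor 42.3: modified quotas Red 8.889, Blue 10.946, Green 3.452, Gold 16.052.
Rounding down: Red 8, Blue 10, Green 3, Gold 16 (total 37).
Green receives 3.

3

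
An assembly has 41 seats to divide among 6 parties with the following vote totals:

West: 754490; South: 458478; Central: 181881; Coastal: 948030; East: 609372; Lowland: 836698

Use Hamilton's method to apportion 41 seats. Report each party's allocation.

The standard divisor is 3788949/41 ≈ 92413.39.
Standard quotas: West 8.1643, South 4.9612, Central 1.9681, Coastal 10.2586, East 6.5940, Lowland 9.0539.
Lower quotas: West 8, South 4, Central 1, Coastal 10, East 6, Lowland 9 (sum 38, leaving 3 seats).
Remainders in descending order: Central 0.9681, South 0.9612, East 0.5940, Coastal 0.2586, West 0.1643, Lowland 0.0539.
Largest remainders: Central, South, East receive the extra seats.

West 8, South 5, Central 2, Coastal 10, East 7, Lowland 9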